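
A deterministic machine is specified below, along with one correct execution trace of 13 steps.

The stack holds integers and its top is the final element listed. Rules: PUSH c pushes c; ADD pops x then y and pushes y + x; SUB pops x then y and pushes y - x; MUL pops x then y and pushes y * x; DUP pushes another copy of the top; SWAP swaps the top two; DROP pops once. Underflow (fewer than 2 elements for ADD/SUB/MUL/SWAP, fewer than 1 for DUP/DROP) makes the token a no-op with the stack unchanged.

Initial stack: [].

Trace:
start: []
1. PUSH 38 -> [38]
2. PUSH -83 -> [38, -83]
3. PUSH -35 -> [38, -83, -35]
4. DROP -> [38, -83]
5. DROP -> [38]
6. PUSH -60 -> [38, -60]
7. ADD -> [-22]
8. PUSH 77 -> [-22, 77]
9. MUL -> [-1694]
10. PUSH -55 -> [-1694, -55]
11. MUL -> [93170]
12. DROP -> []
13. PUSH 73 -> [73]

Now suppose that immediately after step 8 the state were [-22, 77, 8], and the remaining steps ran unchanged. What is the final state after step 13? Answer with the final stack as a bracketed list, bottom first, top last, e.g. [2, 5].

[-22, 73]

state after step 8 := [-22, 77, 8]
9. MUL -> [-22, 616]
10. PUSH -55 -> [-22, 616, -55]
11. MUL -> [-22, -33880]
12. DROP -> [-22]
13. PUSH 73 -> [-22, 73]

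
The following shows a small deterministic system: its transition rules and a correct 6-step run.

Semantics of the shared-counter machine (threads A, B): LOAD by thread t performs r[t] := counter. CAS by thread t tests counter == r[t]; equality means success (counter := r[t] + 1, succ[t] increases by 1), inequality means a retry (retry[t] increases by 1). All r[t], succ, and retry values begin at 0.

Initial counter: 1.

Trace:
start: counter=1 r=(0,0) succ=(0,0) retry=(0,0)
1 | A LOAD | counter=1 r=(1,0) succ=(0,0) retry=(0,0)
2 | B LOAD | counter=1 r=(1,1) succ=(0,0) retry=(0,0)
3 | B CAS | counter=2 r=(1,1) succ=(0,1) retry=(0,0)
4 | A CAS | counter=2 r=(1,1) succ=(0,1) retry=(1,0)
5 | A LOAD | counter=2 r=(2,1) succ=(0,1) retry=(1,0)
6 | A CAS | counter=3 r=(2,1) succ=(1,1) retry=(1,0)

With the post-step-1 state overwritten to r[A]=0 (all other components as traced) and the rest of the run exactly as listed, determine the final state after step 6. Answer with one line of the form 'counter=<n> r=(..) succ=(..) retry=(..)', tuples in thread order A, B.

counter=3 r=(2,1) succ=(1,1) retry=(1,0)

state after step 1 := counter=1 r=(0,0) succ=(0,0) retry=(0,0)
2 | B LOAD | counter=1 r=(0,1) succ=(0,0) retry=(0,0)
3 | B CAS | counter=2 r=(0,1) succ=(0,1) retry=(0,0)
4 | A CAS | counter=2 r=(0,1) succ=(0,1) retry=(1,0)
5 | A LOAD | counter=2 r=(2,1) succ=(0,1) retry=(1,0)
6 | A CAS | counter=3 r=(2,1) succ=(1,1) retry=(1,0)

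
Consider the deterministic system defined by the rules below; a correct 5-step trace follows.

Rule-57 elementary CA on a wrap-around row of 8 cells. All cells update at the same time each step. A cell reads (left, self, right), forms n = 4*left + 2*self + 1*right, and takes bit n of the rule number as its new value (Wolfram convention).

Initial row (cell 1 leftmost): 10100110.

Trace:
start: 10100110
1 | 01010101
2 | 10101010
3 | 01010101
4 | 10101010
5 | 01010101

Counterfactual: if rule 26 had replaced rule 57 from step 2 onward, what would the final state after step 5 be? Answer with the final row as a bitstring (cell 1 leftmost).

00000000

(re-executing steps 2..5 under rule 26; state before step 2: 01010101)
2 | 00000000
3 | 00000000
4 | 00000000
5 | 00000000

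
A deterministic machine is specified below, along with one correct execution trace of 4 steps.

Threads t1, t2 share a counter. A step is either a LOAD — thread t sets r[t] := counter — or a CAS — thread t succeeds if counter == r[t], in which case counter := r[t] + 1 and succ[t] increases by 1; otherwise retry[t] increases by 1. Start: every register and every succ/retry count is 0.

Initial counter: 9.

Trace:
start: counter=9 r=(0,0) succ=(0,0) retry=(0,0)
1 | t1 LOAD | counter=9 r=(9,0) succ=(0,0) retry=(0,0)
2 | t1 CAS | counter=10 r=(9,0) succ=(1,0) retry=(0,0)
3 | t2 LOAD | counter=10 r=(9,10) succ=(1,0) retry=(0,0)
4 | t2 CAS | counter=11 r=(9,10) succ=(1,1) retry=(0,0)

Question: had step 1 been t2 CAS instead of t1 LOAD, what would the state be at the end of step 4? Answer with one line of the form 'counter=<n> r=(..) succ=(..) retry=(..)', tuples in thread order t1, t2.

(re-executing from step 1 with the substitution; state before step 1: counter=9 r=(0,0) succ=(0,0) retry=(0,0))
1 | t2 CAS | counter=9 r=(0,0) succ=(0,0) retry=(0,1)
2 | t1 CAS | counter=9 r=(0,0) succ=(0,0) retry=(1,1)
3 | t2 LOAD | counter=9 r=(0,9) succ=(0,0) retry=(1,1)
4 | t2 CAS | counter=10 r=(0,9) succ=(0,1) retry=(1,1)

counter=10 r=(0,9) succ=(0,1) retry=(1,1)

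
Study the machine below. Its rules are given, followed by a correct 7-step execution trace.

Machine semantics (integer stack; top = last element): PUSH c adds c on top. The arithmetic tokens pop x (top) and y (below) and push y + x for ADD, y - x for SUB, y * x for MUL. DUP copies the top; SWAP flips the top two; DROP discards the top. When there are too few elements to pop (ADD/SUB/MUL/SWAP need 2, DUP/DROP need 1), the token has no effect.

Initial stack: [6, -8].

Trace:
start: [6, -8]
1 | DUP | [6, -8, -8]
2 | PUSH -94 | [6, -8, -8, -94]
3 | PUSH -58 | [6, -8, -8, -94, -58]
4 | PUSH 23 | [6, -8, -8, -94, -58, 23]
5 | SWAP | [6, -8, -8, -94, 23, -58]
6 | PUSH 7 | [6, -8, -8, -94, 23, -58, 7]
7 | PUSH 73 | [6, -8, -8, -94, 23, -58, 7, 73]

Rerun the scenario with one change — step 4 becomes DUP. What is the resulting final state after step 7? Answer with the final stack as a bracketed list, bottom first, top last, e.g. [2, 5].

(re-executing from step 4 with the substitution; state before step 4: [6, -8, -8, -94, -58])
4 | DUP | [6, -8, -8, -94, -58, -58]
5 | SWAP | [6, -8, -8, -94, -58, -58]
6 | PUSH 7 | [6, -8, -8, -94, -58, -58, 7]
7 | PUSH 73 | [6, -8, -8, -94, -58, -58, 7, 73]

[6, -8, -8, -94, -58, -58, 7, 73]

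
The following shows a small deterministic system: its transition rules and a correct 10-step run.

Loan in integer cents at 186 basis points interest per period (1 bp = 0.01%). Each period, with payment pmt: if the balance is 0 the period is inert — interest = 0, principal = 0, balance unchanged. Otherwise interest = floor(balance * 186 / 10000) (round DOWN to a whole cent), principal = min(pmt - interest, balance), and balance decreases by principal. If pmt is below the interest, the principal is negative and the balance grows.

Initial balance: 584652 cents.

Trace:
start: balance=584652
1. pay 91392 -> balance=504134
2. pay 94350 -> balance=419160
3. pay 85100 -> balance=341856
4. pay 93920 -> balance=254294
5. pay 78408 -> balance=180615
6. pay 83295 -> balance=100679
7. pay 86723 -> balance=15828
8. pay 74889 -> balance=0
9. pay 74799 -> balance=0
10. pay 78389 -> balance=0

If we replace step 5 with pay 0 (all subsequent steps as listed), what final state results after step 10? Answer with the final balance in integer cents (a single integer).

0

(re-executing from step 5 with the substitution; state before step 5: balance=254294)
5. pay 0 -> balance=259023
6. pay 83295 -> balance=180545
7. pay 86723 -> balance=97180
8. pay 74889 -> balance=24098
9. pay 74799 -> balance=0
10. pay 78389 -> balance=0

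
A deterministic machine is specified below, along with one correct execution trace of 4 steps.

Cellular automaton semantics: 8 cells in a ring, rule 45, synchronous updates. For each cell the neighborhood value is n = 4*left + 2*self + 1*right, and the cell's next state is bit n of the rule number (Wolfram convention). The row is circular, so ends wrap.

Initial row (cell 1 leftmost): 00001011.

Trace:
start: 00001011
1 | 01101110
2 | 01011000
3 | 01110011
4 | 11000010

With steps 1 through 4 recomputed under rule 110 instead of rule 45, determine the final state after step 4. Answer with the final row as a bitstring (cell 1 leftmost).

(re-executing steps 1..4 under rule 110; state before step 1: 00001011)
1 | 00011111
2 | 00110001
3 | 01110011
4 | 11010111

11010111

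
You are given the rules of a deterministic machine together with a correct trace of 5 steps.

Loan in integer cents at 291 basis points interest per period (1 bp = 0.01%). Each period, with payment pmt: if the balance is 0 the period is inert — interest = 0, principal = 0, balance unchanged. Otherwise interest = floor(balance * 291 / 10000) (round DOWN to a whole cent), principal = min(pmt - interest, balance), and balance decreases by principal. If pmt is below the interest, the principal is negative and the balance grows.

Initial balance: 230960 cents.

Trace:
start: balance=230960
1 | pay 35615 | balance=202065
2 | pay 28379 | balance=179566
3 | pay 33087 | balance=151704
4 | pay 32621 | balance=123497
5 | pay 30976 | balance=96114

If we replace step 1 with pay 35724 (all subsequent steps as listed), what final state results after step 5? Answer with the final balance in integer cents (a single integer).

(re-executing from step 1 with the substitution; state before step 1: balance=230960)
1 | pay 35724 | balance=201956
2 | pay 28379 | balance=179453
3 | pay 33087 | balance=151588
4 | pay 32621 | balance=123378
5 | pay 30976 | balance=95992

95992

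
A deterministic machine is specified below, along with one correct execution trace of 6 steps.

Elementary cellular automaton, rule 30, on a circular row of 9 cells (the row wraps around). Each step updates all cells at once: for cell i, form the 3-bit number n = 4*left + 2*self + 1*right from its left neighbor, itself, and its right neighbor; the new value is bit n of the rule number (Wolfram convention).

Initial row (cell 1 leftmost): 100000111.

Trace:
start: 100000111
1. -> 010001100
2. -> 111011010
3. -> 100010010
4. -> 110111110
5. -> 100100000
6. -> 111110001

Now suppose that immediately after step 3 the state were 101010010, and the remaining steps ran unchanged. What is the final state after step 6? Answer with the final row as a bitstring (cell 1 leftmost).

101011001

state after step 3 := 101010010
4. -> 101011110
5. -> 101010000
6. -> 101011001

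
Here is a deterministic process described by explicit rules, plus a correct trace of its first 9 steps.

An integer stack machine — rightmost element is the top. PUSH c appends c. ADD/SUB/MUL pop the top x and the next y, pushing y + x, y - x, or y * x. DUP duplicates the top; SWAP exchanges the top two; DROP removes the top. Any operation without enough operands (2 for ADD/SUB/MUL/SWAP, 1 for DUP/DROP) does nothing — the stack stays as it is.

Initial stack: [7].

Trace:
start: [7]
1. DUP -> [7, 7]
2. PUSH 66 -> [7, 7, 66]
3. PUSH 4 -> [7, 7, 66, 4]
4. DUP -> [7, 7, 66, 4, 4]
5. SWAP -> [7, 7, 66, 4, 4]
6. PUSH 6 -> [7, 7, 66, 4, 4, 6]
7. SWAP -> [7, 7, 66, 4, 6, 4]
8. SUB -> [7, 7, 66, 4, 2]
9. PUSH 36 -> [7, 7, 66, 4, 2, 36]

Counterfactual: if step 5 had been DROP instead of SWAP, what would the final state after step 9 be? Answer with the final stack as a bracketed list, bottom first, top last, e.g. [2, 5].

[7, 7, 66, 2, 36]

(re-executing from step 5 with the substitution; state before step 5: [7, 7, 66, 4, 4])
5. DROP -> [7, 7, 66, 4]
6. PUSH 6 -> [7, 7, 66, 4, 6]
7. SWAP -> [7, 7, 66, 6, 4]
8. SUB -> [7, 7, 66, 2]
9. PUSH 36 -> [7, 7, 66, 2, 36]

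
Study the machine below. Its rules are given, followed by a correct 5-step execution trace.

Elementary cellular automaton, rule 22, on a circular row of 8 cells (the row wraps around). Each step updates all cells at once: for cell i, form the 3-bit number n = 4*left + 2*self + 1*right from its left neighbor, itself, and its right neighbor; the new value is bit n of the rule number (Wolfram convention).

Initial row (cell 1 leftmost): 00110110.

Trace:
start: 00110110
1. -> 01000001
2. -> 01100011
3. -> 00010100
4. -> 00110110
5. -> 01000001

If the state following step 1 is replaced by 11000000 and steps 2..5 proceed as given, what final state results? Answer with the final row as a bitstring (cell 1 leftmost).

state after step 1 := 11000000
2. -> 00100001
3. -> 11110011
4. -> 00001100
5. -> 00010010

00010010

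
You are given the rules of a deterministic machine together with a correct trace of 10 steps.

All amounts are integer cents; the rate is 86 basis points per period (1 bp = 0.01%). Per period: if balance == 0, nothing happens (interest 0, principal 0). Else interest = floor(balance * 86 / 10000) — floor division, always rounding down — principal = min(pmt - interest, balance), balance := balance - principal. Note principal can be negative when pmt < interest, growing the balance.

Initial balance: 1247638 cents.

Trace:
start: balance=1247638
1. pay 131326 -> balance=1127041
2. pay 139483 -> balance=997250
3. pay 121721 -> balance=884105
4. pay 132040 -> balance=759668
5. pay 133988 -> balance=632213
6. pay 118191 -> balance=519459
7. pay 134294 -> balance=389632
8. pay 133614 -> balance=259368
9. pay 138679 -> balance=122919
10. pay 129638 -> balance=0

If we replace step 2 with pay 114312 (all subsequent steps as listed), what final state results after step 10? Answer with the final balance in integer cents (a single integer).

21292

(re-executing from step 2 with the substitution; state before step 2: balance=1127041)
2. pay 114312 -> balance=1022421
3. pay 121721 -> balance=909492
4. pay 132040 -> balance=785273
5. pay 133988 -> balance=658038
6. pay 118191 -> balance=545506
7. pay 134294 -> balance=415903
8. pay 133614 -> balance=285865
9. pay 138679 -> balance=149644
10. pay 129638 -> balance=21292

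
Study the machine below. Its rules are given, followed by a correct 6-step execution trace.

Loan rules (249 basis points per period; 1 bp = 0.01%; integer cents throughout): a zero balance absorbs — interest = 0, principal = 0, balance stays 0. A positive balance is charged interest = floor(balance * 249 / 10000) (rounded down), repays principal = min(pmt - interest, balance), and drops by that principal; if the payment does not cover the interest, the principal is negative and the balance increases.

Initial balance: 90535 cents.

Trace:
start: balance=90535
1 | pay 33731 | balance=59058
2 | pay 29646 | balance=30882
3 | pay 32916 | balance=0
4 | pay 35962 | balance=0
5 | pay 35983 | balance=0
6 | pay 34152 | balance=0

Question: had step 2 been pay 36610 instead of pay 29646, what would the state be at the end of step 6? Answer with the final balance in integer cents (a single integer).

0

(re-executing from step 2 with the substitution; state before step 2: balance=59058)
2 | pay 36610 | balance=23918
3 | pay 32916 | balance=0
4 | pay 35962 | balance=0
5 | pay 35983 | balance=0
6 | pay 34152 | balance=0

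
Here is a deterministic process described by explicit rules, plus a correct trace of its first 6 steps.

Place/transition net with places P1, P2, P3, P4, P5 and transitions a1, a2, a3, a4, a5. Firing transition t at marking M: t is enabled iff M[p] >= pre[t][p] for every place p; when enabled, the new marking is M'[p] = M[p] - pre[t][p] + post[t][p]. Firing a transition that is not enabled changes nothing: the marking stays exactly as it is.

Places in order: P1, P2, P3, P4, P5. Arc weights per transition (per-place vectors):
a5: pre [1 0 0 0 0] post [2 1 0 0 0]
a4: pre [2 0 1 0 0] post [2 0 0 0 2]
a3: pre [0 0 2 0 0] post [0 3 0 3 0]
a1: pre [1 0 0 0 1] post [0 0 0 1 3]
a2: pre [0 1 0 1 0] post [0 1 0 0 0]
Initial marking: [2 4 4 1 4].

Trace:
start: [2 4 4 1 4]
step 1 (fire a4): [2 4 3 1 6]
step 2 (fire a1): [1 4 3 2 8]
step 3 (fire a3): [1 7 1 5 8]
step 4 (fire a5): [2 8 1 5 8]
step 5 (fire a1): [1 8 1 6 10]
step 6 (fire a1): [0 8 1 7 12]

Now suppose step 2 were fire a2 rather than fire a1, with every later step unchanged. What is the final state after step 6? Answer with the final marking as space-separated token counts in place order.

1 8 1 5 10

(re-executing from step 2 with the substitution; state before step 2: [2 4 3 1 6])
step 2 (fire a2): [2 4 3 0 6]
step 3 (fire a3): [2 7 1 3 6]
step 4 (fire a5): [3 8 1 3 6]
step 5 (fire a1): [2 8 1 4 8]
step 6 (fire a1): [1 8 1 5 10]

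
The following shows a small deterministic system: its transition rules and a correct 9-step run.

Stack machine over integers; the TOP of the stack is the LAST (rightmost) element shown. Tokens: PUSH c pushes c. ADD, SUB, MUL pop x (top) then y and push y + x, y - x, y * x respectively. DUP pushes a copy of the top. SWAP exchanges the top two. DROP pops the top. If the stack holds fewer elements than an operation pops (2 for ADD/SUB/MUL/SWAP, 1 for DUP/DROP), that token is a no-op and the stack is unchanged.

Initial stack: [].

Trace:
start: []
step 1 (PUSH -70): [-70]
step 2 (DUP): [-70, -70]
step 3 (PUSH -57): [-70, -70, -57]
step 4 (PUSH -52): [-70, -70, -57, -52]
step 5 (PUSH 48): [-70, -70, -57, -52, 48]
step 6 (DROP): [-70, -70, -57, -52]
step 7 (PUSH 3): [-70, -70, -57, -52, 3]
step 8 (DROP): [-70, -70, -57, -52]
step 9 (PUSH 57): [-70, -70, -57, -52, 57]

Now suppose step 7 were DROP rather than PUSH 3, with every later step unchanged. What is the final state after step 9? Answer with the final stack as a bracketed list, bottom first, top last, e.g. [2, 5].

[-70, -70, 57]

(re-executing from step 7 with the substitution; state before step 7: [-70, -70, -57, -52])
step 7 (DROP): [-70, -70, -57]
step 8 (DROP): [-70, -70]
step 9 (PUSH 57): [-70, -70, 57]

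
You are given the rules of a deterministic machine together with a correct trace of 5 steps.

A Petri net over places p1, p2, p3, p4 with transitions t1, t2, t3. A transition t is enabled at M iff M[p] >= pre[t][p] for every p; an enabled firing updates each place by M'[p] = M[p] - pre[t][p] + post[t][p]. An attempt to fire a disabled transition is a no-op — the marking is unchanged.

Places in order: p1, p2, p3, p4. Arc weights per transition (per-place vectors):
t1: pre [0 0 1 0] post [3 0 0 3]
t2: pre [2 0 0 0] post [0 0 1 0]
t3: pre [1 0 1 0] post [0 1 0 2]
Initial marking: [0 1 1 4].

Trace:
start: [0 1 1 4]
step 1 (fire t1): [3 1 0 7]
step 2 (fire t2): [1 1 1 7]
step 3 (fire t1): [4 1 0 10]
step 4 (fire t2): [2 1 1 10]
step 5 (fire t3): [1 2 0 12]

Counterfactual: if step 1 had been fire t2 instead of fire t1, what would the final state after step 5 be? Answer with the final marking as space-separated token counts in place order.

0 2 0 9

(re-executing from step 1 with the substitution; state before step 1: [0 1 1 4])
step 1 (fire t2): [0 1 1 4]
step 2 (fire t2): [0 1 1 4]
step 3 (fire t1): [3 1 0 7]
step 4 (fire t2): [1 1 1 7]
step 5 (fire t3): [0 2 0 9]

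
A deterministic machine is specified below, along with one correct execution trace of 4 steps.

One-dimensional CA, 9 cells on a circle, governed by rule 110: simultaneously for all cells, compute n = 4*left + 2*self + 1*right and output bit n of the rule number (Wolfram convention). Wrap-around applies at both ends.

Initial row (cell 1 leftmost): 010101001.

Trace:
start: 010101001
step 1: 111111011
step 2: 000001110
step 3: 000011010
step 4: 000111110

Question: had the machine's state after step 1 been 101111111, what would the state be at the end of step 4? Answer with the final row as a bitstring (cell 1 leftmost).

111000011

state after step 1 := 101111111
step 2: 111000000
step 3: 101000001
step 4: 111000011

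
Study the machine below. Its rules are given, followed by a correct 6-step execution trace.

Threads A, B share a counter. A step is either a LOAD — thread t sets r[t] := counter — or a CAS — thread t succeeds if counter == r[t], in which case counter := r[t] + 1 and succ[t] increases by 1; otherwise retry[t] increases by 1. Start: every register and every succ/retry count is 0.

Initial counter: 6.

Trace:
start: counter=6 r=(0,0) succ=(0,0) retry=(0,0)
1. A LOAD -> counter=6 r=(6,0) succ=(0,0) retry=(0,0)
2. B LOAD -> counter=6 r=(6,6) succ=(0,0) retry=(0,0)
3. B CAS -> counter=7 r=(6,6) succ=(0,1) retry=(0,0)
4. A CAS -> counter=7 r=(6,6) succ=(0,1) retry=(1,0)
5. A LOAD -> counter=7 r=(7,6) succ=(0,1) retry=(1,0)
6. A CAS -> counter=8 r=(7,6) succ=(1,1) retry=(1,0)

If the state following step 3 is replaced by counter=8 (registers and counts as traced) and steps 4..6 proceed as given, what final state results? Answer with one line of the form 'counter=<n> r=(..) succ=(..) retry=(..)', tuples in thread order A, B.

state after step 3 := counter=8 r=(6,6) succ=(0,1) retry=(0,0)
4. A CAS -> counter=8 r=(6,6) succ=(0,1) retry=(1,0)
5. A LOAD -> counter=8 r=(8,6) succ=(0,1) retry=(1,0)
6. A CAS -> counter=9 r=(8,6) succ=(1,1) retry=(1,0)

counter=9 r=(8,6) succ=(1,1) retry=(1,0)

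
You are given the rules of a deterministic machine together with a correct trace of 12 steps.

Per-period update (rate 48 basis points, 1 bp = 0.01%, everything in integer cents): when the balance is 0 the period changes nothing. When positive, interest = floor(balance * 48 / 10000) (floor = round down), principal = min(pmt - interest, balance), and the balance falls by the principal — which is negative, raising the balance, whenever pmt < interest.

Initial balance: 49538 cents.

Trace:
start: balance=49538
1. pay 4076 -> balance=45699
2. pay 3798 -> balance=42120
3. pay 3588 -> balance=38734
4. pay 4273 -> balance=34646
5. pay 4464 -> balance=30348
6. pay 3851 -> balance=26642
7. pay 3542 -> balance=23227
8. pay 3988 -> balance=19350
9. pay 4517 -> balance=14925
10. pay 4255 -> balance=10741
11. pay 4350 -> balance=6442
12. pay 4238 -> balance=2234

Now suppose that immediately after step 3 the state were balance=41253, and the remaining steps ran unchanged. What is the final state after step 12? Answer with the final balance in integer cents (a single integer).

state after step 3 := balance=41253
4. pay 4273 -> balance=37178
5. pay 4464 -> balance=32892
6. pay 3851 -> balance=29198
7. pay 3542 -> balance=25796
8. pay 3988 -> balance=21931
9. pay 4517 -> balance=17519
10. pay 4255 -> balance=13348
11. pay 4350 -> balance=9062
12. pay 4238 -> balance=4867

4867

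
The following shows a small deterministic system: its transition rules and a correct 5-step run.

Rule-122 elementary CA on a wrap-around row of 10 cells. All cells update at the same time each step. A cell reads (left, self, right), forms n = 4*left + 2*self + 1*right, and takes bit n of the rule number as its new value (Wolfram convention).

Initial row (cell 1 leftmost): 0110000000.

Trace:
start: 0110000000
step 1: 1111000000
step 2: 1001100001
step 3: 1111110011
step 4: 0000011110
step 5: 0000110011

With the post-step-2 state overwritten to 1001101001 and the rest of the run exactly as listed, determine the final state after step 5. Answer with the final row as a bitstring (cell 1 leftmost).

0000110110

state after step 2 := 1001101001
step 3: 1111110111
step 4: 0000011100
step 5: 0000110110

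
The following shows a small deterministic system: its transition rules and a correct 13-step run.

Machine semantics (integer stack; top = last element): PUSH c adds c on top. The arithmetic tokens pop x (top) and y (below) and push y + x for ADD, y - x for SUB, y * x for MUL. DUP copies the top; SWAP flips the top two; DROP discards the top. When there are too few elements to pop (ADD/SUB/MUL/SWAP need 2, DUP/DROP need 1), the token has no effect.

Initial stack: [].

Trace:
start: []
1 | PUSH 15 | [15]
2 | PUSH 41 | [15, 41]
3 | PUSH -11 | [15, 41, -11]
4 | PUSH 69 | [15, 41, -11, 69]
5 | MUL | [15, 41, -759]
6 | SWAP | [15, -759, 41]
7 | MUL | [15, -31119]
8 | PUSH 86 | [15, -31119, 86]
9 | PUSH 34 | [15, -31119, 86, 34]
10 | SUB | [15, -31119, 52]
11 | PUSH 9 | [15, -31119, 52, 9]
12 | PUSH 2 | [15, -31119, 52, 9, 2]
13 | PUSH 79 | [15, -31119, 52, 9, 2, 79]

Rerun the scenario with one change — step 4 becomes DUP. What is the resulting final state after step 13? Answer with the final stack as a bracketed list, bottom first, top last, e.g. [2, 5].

(re-executing from step 4 with the substitution; state before step 4: [15, 41, -11])
4 | DUP | [15, 41, -11, -11]
5 | MUL | [15, 41, 121]
6 | SWAP | [15, 121, 41]
7 | MUL | [15, 4961]
8 | PUSH 86 | [15, 4961, 86]
9 | PUSH 34 | [15, 4961, 86, 34]
10 | SUB | [15, 4961, 52]
11 | PUSH 9 | [15, 4961, 52, 9]
12 | PUSH 2 | [15, 4961, 52, 9, 2]
13 | PUSH 79 | [15, 4961, 52, 9, 2, 79]

[15, 4961, 52, 9, 2, 79]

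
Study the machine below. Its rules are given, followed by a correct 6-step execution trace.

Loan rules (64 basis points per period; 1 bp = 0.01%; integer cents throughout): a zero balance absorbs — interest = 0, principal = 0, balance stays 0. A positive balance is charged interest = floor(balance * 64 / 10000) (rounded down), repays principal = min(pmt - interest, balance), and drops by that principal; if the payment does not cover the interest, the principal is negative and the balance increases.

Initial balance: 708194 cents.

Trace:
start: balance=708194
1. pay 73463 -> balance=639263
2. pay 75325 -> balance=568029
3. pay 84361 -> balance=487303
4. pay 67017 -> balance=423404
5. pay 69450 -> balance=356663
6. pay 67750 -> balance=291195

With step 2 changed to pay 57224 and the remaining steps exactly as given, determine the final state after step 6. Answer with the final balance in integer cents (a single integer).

(re-executing from step 2 with the substitution; state before step 2: balance=639263)
2. pay 57224 -> balance=586130
3. pay 84361 -> balance=505520
4. pay 67017 -> balance=441738
5. pay 69450 -> balance=375115
6. pay 67750 -> balance=309765

309765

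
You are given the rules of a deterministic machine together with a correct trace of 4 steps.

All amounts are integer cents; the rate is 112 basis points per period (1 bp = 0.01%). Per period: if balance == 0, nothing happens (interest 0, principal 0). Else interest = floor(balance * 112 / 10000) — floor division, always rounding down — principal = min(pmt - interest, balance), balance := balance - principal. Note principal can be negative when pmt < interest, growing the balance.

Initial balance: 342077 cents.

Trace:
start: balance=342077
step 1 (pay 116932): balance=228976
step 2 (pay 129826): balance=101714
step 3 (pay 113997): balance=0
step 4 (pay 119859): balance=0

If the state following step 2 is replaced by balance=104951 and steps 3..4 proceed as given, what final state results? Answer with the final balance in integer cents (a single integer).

state after step 2 := balance=104951
step 3 (pay 113997): balance=0
step 4 (pay 119859): balance=0

0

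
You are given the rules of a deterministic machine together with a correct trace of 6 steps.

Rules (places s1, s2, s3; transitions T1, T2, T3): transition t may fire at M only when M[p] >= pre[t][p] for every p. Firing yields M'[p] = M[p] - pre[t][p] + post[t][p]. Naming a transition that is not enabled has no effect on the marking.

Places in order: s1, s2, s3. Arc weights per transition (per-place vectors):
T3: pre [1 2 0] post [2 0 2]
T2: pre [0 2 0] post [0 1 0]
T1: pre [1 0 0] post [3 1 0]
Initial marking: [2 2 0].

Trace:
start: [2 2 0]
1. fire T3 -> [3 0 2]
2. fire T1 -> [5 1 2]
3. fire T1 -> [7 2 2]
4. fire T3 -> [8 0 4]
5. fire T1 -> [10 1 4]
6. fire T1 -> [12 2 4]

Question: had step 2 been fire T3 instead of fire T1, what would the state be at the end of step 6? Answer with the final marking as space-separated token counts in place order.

(re-executing from step 2 with the substitution; state before step 2: [3 0 2])
2. fire T3 -> [3 0 2]
3. fire T1 -> [5 1 2]
4. fire T3 -> [5 1 2]
5. fire T1 -> [7 2 2]
6. fire T1 -> [9 3 2]

9 3 2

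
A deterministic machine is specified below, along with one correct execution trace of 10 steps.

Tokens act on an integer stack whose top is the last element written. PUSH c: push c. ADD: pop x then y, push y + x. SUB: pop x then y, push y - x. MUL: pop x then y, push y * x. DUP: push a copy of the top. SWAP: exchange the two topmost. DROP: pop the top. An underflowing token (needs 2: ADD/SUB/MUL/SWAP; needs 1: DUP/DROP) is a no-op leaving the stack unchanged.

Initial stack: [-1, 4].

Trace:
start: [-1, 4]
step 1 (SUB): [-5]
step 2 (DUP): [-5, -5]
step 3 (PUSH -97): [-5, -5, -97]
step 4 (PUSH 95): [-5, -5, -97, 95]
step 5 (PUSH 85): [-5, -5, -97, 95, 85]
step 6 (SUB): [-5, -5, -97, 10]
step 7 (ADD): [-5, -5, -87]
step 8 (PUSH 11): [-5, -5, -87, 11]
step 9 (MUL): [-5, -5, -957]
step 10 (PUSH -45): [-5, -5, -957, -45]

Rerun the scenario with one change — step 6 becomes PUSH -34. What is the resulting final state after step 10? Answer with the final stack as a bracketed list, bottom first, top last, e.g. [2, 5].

(re-executing from step 6 with the substitution; state before step 6: [-5, -5, -97, 95, 85])
step 6 (PUSH -34): [-5, -5, -97, 95, 85, -34]
step 7 (ADD): [-5, -5, -97, 95, 51]
step 8 (PUSH 11): [-5, -5, -97, 95, 51, 11]
step 9 (MUL): [-5, -5, -97, 95, 561]
step 10 (PUSH -45): [-5, -5, -97, 95, 561, -45]

[-5, -5, -97, 95, 561, -45]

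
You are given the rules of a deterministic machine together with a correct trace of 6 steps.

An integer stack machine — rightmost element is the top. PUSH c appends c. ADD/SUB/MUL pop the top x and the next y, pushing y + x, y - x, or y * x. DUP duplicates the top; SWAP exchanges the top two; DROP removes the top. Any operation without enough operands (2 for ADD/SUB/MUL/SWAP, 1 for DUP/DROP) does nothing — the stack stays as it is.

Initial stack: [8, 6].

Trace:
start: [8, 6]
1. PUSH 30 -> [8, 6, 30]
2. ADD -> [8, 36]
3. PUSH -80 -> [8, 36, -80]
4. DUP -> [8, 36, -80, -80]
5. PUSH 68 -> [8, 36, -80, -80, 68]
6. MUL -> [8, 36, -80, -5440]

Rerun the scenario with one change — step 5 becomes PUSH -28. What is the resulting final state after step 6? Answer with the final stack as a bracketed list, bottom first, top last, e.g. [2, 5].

(re-executing from step 5 with the substitution; state before step 5: [8, 36, -80, -80])
5. PUSH -28 -> [8, 36, -80, -80, -28]
6. MUL -> [8, 36, -80, 2240]

[8, 36, -80, 2240]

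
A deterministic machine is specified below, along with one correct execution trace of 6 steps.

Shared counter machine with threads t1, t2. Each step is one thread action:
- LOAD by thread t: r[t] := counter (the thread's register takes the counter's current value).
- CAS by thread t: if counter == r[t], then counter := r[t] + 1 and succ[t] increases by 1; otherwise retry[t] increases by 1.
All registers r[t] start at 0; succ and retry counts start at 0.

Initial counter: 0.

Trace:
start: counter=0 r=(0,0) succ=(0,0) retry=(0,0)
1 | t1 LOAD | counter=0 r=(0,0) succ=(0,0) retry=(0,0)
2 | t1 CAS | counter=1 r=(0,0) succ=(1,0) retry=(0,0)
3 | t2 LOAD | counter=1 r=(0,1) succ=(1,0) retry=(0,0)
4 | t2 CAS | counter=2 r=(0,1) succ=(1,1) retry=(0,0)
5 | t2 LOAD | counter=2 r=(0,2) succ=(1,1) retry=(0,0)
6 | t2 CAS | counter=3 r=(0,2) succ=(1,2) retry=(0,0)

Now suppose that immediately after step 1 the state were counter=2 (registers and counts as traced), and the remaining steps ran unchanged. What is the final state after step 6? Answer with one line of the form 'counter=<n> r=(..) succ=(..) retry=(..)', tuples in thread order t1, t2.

counter=4 r=(0,3) succ=(0,2) retry=(1,0)

state after step 1 := counter=2 r=(0,0) succ=(0,0) retry=(0,0)
2 | t1 CAS | counter=2 r=(0,0) succ=(0,0) retry=(1,0)
3 | t2 LOAD | counter=2 r=(0,2) succ=(0,0) retry=(1,0)
4 | t2 CAS | counter=3 r=(0,2) succ=(0,1) retry=(1,0)
5 | t2 LOAD | counter=3 r=(0,3) succ=(0,1) retry=(1,0)
6 | t2 CAS | counter=4 r=(0,3) succ=(0,2) retry=(1,0)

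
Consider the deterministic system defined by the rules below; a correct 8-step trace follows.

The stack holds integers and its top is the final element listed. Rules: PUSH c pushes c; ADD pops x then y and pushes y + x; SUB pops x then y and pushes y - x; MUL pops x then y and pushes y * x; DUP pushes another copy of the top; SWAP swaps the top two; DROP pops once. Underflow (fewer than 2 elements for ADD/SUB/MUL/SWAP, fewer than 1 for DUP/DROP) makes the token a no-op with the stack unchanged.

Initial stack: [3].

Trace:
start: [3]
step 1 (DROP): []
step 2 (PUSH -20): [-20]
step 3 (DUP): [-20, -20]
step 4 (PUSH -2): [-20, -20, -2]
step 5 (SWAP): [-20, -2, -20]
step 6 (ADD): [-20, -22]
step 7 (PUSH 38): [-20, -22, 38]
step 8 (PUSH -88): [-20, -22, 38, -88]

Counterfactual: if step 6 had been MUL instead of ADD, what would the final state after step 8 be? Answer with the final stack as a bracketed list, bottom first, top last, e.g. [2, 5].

[-20, 40, 38, -88]

(re-executing from step 6 with the substitution; state before step 6: [-20, -2, -20])
step 6 (MUL): [-20, 40]
step 7 (PUSH 38): [-20, 40, 38]
step 8 (PUSH -88): [-20, 40, 38, -88]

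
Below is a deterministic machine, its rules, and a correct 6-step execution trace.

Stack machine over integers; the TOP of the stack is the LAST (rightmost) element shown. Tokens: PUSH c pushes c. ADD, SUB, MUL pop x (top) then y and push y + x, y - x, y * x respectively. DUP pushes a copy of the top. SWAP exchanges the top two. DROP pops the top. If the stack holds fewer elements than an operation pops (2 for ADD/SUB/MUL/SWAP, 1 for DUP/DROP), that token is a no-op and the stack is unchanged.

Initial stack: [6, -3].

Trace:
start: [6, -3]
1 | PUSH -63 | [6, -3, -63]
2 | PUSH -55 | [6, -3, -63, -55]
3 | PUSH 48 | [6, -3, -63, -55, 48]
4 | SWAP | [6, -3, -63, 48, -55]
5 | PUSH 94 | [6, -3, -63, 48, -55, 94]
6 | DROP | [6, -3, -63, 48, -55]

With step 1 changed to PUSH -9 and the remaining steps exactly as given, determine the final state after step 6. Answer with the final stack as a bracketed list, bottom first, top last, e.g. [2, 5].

[6, -3, -9, 48, -55]

(re-executing from step 1 with the substitution; state before step 1: [6, -3])
1 | PUSH -9 | [6, -3, -9]
2 | PUSH -55 | [6, -3, -9, -55]
3 | PUSH 48 | [6, -3, -9, -55, 48]
4 | SWAP | [6, -3, -9, 48, -55]
5 | PUSH 94 | [6, -3, -9, 48, -55, 94]
6 | DROP | [6, -3, -9, 48, -55]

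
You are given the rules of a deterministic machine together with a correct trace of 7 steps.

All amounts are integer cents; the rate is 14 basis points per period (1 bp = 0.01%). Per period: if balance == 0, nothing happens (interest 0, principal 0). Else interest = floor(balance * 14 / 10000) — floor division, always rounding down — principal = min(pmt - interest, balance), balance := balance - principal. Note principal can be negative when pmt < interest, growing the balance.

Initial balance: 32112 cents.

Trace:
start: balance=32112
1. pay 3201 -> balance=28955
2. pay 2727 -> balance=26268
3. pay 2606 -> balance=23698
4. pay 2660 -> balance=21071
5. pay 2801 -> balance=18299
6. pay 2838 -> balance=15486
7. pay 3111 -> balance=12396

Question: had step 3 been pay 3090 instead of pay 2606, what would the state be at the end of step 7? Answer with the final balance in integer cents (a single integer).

11908

(re-executing from step 3 with the substitution; state before step 3: balance=26268)
3. pay 3090 -> balance=23214
4. pay 2660 -> balance=20586
5. pay 2801 -> balance=17813
6. pay 2838 -> balance=14999
7. pay 3111 -> balance=11908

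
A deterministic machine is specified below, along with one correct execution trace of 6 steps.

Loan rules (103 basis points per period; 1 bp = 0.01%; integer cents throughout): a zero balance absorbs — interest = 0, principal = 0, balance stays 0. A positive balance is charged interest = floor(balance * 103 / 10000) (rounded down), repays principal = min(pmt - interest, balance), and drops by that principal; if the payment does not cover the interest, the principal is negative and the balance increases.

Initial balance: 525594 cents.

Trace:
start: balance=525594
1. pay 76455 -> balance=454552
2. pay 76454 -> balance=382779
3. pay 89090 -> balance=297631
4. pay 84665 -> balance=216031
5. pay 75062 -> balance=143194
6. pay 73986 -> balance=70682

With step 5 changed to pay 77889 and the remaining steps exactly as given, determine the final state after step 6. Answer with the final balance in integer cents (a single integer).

(re-executing from step 5 with the substitution; state before step 5: balance=216031)
5. pay 77889 -> balance=140367
6. pay 73986 -> balance=67826

67826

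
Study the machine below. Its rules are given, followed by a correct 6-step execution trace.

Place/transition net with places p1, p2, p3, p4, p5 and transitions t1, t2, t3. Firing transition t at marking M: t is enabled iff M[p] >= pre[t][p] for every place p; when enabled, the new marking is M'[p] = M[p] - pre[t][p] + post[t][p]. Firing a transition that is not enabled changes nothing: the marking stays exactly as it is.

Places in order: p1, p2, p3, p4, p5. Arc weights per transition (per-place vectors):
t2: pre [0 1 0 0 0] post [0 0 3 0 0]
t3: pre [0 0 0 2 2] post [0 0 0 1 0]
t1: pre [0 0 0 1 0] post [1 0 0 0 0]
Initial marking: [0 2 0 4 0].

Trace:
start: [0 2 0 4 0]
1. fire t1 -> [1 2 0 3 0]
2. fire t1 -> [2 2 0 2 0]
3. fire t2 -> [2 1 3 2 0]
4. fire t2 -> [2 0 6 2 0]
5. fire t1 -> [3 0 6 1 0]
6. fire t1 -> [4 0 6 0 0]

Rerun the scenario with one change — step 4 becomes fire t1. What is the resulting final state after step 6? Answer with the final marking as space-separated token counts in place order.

4 1 3 0 0

(re-executing from step 4 with the substitution; state before step 4: [2 1 3 2 0])
4. fire t1 -> [3 1 3 1 0]
5. fire t1 -> [4 1 3 0 0]
6. fire t1 -> [4 1 3 0 0]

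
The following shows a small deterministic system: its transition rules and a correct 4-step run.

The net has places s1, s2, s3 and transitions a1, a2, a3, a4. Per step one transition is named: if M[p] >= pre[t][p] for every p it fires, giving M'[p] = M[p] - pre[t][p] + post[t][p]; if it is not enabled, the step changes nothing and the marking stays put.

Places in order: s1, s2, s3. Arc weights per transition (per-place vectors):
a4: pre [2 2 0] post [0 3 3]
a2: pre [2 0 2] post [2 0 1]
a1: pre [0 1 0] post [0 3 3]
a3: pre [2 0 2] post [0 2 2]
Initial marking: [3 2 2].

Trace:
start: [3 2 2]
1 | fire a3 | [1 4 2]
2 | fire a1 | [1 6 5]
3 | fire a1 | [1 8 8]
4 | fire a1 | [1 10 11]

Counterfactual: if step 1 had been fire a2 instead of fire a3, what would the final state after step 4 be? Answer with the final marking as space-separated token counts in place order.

(re-executing from step 1 with the substitution; state before step 1: [3 2 2])
1 | fire a2 | [3 2 1]
2 | fire a1 | [3 4 4]
3 | fire a1 | [3 6 7]
4 | fire a1 | [3 8 10]

3 8 10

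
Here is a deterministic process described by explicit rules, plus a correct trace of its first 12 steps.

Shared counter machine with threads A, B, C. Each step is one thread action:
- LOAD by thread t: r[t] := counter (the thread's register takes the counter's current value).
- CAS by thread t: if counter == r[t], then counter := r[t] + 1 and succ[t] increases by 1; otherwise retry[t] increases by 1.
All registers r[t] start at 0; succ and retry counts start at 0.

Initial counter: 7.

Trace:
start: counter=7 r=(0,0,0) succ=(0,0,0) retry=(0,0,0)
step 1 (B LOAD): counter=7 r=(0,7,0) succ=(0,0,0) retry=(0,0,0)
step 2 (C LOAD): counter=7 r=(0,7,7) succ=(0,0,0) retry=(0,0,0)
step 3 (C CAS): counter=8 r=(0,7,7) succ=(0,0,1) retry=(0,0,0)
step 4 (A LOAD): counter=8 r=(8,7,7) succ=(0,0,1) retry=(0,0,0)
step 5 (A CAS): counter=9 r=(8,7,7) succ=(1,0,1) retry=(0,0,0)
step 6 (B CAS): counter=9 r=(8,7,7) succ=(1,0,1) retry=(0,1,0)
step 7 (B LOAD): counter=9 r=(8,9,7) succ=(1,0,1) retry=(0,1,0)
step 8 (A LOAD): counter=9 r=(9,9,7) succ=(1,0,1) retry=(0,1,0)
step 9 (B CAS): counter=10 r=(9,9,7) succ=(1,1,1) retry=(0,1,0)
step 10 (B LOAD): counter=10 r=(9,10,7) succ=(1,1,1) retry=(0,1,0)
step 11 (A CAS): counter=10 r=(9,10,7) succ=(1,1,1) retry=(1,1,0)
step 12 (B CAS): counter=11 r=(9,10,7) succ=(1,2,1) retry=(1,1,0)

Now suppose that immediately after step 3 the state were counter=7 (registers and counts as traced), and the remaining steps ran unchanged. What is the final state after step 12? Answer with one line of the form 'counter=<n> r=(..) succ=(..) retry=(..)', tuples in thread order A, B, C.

state after step 3 := counter=7 r=(0,7,7) succ=(0,0,1) retry=(0,0,0)
step 4 (A LOAD): counter=7 r=(7,7,7) succ=(0,0,1) retry=(0,0,0)
step 5 (A CAS): counter=8 r=(7,7,7) succ=(1,0,1) retry=(0,0,0)
step 6 (B CAS): counter=8 r=(7,7,7) succ=(1,0,1) retry=(0,1,0)
step 7 (B LOAD): counter=8 r=(7,8,7) succ=(1,0,1) retry=(0,1,0)
step 8 (A LOAD): counter=8 r=(8,8,7) succ=(1,0,1) retry=(0,1,0)
step 9 (B CAS): counter=9 r=(8,8,7) succ=(1,1,1) retry=(0,1,0)
step 10 (B LOAD): counter=9 r=(8,9,7) succ=(1,1,1) retry=(0,1,0)
step 11 (A CAS): counter=9 r=(8,9,7) succ=(1,1,1) retry=(1,1,0)
step 12 (B CAS): counter=10 r=(8,9,7) succ=(1,2,1) retry=(1,1,0)

counter=10 r=(8,9,7) succ=(1,2,1) retry=(1,1,0)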